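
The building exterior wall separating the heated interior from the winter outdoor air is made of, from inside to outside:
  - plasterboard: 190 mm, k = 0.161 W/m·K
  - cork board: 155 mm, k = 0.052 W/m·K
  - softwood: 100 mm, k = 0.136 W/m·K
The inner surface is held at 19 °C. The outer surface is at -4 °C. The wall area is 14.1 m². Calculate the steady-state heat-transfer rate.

Q ≈ 66.2 W

Treating each layer as a thermal resistance in series:
R_plasterboard = L/(kA) = 0.19/(0.161×14.1) = 0.0837 K/W
R_cork board = L/(kA) = 0.155/(0.052×14.1) = 0.2114 K/W
R_softwood = L/(kA) = 0.1/(0.136×14.1) = 0.05215 K/W
R_total = 0.3472 K/W
Q = ΔT / R_total = 23 / 0.3472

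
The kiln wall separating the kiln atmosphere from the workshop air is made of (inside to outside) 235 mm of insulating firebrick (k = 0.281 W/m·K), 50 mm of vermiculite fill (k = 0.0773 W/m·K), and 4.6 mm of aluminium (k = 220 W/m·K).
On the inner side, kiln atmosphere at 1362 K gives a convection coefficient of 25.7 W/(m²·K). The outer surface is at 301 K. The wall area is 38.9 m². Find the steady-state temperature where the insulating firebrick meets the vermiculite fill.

Using the resistance-network approach (series):
R_inner film = 1/(h_i·A) = 1/(25.7×38.9) = 0.001 K/W
R_insulating firebrick = L/(kA) = 0.235/(0.281×38.9) = 0.0215 K/W
R_vermiculite fill = L/(kA) = 0.05/(0.0773×38.9) = 0.01663 K/W
R_aluminium = L/(kA) = 0.0046/(220×38.9) = 5.375×10^-7 K/W
R_total = 0.03913 K/W;  Q = ΔT/R_total = 1061/0.03913 = 27120 W
T_interface = T_inner − Q·ΣR(inner→interface) = 1362 − 27100×0.0225

T ≈ 752 K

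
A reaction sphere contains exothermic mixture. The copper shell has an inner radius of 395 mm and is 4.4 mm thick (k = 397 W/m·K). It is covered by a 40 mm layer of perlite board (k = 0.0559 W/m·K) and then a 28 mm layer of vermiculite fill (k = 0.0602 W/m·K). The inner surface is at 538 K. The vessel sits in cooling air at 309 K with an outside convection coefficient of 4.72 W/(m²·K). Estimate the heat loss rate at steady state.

Radial (spherical) resistances in series:
R_copper shell = (1/0.395 − 1/0.3994)/(4π×397) = 5.59×10^-6 K/W
R_perlite board = (1/0.3994 − 1/0.4394)/(4π×0.0559) = 0.3245 K/W
R_vermiculite fill = (1/0.4394 − 1/0.4674)/(4π×0.0602) = 0.1802 K/W
R_outer film = 1/(h·4πr_o²) = 1/(4.72×4π×0.4674²) = 0.07717 K/W
R_total = 0.5819 K/W
Q = ΔT/R_total = 229/0.5819

Q ≈ 394 W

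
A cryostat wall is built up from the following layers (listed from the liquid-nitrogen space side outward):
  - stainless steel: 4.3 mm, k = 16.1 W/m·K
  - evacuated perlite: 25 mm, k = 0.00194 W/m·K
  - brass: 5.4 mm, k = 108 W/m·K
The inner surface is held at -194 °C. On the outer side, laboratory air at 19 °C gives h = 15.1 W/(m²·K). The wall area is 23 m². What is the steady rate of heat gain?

Q ≈ 378 W

Model the wall as resistances in series:
R_stainless steel = L/(kA) = 0.0043/(16.1×23) = 1.161×10^-5 K/W
R_evacuated perlite = L/(kA) = 0.025/(0.00194×23) = 0.5603 K/W
R_brass = L/(kA) = 0.0054/(108×23) = 2.174×10^-6 K/W
R_outer film = 1/(h_o·A) = 1/(15.1×23) = 0.002879 K/W
R_total = 0.5632 K/W
Q = ΔT / R_total = 213 / 0.5632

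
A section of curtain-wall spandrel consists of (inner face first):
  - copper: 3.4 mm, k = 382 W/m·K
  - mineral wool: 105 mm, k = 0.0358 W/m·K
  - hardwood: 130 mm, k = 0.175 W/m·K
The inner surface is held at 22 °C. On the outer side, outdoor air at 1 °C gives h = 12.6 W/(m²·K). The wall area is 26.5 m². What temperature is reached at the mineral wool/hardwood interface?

Thermal resistances in series:
R_copper = L/(kA) = 0.0034/(382×26.5) = 3.359×10^-7 K/W
R_mineral wool = L/(kA) = 0.105/(0.0358×26.5) = 0.1107 K/W
R_hardwood = L/(kA) = 0.13/(0.175×26.5) = 0.02803 K/W
R_outer film = 1/(h_o·A) = 1/(12.6×26.5) = 0.002995 K/W
R_total = 0.1417 K/W;  Q = ΔT/R_total = 21/0.1417 = 148.2 W
T_interface = T_inner − Q·ΣR(inner→interface) = 22 − 148×0.1107

T ≈ 5.6 °C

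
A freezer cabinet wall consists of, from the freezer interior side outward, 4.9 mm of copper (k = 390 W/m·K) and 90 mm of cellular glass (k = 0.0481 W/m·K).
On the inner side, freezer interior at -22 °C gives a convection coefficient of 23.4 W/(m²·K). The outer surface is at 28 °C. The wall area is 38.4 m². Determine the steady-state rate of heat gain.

Q ≈ 1000 W

Model the wall as resistances in series:
R_inner film = 1/(h_i·A) = 1/(23.4×38.4) = 0.001113 K/W
R_copper = L/(kA) = 0.0049/(390×38.4) = 3.272×10^-7 K/W
R_cellular glass = L/(kA) = 0.09/(0.0481×38.4) = 0.04873 K/W
R_total = 0.04984 K/W
Q = ΔT / R_total = 50 / 0.04984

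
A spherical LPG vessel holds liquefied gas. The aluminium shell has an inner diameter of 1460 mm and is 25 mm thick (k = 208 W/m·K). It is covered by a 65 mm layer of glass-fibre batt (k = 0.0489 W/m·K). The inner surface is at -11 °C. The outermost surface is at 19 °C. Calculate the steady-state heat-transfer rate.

Q ≈ 176 W

For a spherical shell R = (1/r₁ − 1/r₂)/(4πk); film R = 1/(h·4πr²). In series:
R_aluminium shell = (1/0.73 − 1/0.755)/(4π×208) = 1.735×10^-5 K/W
R_glass-fibre batt = (1/0.755 − 1/0.82)/(4π×0.0489) = 0.1709 K/W
R_total = 0.1709 K/W
Q = ΔT/R_total = 30/0.1709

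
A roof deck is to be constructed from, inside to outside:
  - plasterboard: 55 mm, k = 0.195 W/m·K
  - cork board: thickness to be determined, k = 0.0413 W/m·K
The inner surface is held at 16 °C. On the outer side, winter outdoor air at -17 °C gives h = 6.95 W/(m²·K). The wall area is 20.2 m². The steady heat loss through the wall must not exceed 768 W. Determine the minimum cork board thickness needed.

L ≈ 18.3 mm

Thermal resistances in series:
R_plasterboard = L/(kA) = 0.055/(0.195×20.2) = 0.01396 K/W
R_outer film = 1/(h_o·A) = 1/(6.95×20.2) = 0.007123 K/W
Sum of the known resistances R_other = 0.02109 K/W
Required total resistance R_tot = ΔT/Q_allow = 33/768 = 0.04297 K/W
R_cork board = R_tot − R_other = 0.02188 K/W
L = R·k·A = 0.02188×0.0413×20.2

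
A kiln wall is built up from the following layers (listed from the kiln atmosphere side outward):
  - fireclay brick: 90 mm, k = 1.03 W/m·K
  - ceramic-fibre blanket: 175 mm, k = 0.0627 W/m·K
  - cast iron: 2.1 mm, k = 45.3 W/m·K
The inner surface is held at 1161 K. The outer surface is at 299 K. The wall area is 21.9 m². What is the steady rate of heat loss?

Using the resistance-network approach (series):
R_fireclay brick = L/(kA) = 0.09/(1.03×21.9) = 0.00399 K/W
R_ceramic-fibre blanket = L/(kA) = 0.175/(0.0627×21.9) = 0.1274 K/W
R_cast iron = L/(kA) = 0.0021/(45.3×21.9) = 2.117×10^-6 K/W
R_total = 0.1314 K/W
Q = ΔT / R_total = 862 / 0.1314

Q ≈ 6560 W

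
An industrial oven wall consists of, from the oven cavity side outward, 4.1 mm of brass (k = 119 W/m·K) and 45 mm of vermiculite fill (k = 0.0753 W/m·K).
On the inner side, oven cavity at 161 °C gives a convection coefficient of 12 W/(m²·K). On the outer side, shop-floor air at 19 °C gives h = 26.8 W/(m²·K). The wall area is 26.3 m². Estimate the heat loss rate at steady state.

Q ≈ 5200 W

Treating each layer as a thermal resistance in series:
R_inner film = 1/(h_i·A) = 1/(12×26.3) = 0.003169 K/W
R_brass = L/(kA) = 0.0041/(119×26.3) = 1.31×10^-6 K/W
R_vermiculite fill = L/(kA) = 0.045/(0.0753×26.3) = 0.02272 K/W
R_outer film = 1/(h_o·A) = 1/(26.8×26.3) = 0.001419 K/W
R_total = 0.02731 K/W
Q = ΔT / R_total = 142 / 0.02731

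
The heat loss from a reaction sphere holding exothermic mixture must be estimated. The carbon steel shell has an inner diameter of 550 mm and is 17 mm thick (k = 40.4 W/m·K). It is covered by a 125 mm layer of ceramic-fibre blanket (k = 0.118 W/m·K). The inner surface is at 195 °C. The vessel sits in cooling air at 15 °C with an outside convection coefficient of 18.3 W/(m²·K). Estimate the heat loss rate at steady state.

For a spherical shell R = (1/r₁ − 1/r₂)/(4πk); film R = 1/(h·4πr²). In series:
R_carbon steel shell = (1/0.275 − 1/0.292)/(4π×40.4) = 4.17×10^-4 K/W
R_ceramic-fibre blanket = (1/0.292 − 1/0.417)/(4π×0.118) = 0.6923 K/W
R_outer film = 1/(h·4πr_o²) = 1/(18.3×4π×0.417²) = 0.02501 K/W
R_total = 0.7177 K/W
Q = ΔT/R_total = 180/0.7177

Q ≈ 251 W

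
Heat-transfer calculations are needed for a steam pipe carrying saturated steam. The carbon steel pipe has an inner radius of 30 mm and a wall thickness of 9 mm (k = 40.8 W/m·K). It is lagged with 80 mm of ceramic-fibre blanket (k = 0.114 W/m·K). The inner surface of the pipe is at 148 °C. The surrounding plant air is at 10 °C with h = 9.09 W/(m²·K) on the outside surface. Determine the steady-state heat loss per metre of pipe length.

q′ ≈ 80.9 W/m

For a radial system each layer contributes R = ln(r_out/r_in)/(2πkL); films add R = 1/(hA).
R_carbon steel pipe wall = ln(39/30)/(2π×40.8×1) = 0.001023 K/W
R_ceramic-fibre blanket = ln(119/39)/(2π×0.114×1) = 1.557 K/W
R_outer film = 1/(h_o·2πr_oL) = 1/(9.09×2π×0.119×1) = 0.1471 K/W
R_total = 1.706 K/W
Q = ΔT/R_total = 138/1.706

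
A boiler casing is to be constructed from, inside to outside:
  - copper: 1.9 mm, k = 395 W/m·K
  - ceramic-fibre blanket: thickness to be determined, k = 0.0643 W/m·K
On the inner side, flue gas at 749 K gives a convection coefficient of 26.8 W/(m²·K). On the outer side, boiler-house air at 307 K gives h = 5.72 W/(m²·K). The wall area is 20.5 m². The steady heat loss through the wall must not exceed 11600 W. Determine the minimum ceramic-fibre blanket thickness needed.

L ≈ 36.6 mm

Thermal resistances in series:
R_inner film = 1/(h_i·A) = 1/(26.8×20.5) = 0.00182 K/W
R_copper = L/(kA) = 0.0019/(395×20.5) = 2.346×10^-7 K/W
R_outer film = 1/(h_o·A) = 1/(5.72×20.5) = 0.008528 K/W
Sum of the known resistances R_other = 0.01035 K/W
Required total resistance R_tot = ΔT/Q_allow = 442/11600 = 0.0381 K/W
R_ceramic-fibre blanket = R_tot − R_other = 0.02775 K/W
L = R·k·A = 0.02775×0.0643×20.5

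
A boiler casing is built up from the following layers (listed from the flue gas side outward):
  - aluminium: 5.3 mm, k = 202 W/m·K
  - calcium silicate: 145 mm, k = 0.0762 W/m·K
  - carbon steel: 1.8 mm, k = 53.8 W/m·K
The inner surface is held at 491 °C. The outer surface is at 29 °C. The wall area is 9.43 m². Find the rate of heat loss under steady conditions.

Q ≈ 2290 W

Thermal resistances in series:
R_aluminium = L/(kA) = 0.0053/(202×9.43) = 2.782×10^-6 K/W
R_calcium silicate = L/(kA) = 0.145/(0.0762×9.43) = 0.2018 K/W
R_carbon steel = L/(kA) = 0.0018/(53.8×9.43) = 3.548×10^-6 K/W
R_total = 0.2018 K/W
Q = ΔT / R_total = 462 / 0.2018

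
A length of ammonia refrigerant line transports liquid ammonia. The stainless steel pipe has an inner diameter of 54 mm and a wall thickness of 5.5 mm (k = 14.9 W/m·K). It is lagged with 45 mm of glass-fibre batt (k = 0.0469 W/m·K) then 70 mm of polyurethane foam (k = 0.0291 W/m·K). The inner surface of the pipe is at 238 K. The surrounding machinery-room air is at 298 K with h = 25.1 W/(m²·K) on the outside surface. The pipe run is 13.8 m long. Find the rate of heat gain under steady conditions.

For a radial system each layer contributes R = ln(r_out/r_in)/(2πkL); films add R = 1/(hA).
R_stainless steel pipe wall = ln(32.5/27)/(2π×14.9×13.8) = 1.435×10^-4 K/W
R_glass-fibre batt = ln(77.5/32.5)/(2π×0.0469×13.8) = 0.2137 K/W
R_polyurethane foam = ln(147.5/77.5)/(2π×0.0291×13.8) = 0.2551 K/W
R_outer film = 1/(h_o·2πr_oL) = 1/(25.1×2π×0.1475×13.8) = 0.003115 K/W
R_total = 0.472 K/W
Q = ΔT/R_total = 60/0.472

Q ≈ 127 W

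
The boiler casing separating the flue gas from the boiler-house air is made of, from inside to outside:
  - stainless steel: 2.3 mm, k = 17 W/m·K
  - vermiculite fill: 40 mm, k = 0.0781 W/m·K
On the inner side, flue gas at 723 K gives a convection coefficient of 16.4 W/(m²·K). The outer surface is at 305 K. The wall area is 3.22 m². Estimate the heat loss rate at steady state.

Model the wall as resistances in series:
R_inner film = 1/(h_i·A) = 1/(16.4×3.22) = 0.01894 K/W
R_stainless steel = L/(kA) = 0.0023/(17×3.22) = 4.202×10^-5 K/W
R_vermiculite fill = L/(kA) = 0.04/(0.0781×3.22) = 0.1591 K/W
R_total = 0.178 K/W
Q = ΔT / R_total = 418 / 0.178

Q ≈ 2350 W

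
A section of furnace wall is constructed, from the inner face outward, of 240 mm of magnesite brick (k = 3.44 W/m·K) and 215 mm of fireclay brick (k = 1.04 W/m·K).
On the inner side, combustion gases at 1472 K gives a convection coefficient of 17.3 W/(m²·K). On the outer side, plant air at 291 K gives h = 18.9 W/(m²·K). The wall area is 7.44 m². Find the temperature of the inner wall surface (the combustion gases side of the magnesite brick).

Thermal resistances in series:
R_inner film = 1/(h_i·A) = 1/(17.3×7.44) = 0.007769 K/W
R_magnesite brick = L/(kA) = 0.24/(3.44×7.44) = 0.009377 K/W
R_fireclay brick = L/(kA) = 0.215/(1.04×7.44) = 0.02779 K/W
R_outer film = 1/(h_o·A) = 1/(18.9×7.44) = 0.007112 K/W
R_total = 0.05204 K/W;  Q = ΔT/R_total = 1181/0.05204 = 22690 W
T_interface = T_inner − Q·ΣR(inner→interface) = 1472 − 22700×0.007769

T ≈ 1300 K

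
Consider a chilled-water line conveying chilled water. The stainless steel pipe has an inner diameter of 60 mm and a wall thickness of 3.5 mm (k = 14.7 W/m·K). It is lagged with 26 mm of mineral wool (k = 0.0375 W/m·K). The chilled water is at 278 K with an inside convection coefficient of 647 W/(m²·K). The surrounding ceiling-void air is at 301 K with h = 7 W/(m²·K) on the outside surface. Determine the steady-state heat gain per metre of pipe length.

q′ ≈ 8.13 W/m

Cylindrical conduction, so R = ln(r₂/r₁)/(2πkL) per layer, in series:
R_inner film = 1/(h_i·2πr₁L) = 1/(647×2π×0.03×1) = 0.0082 K/W
R_stainless steel pipe wall = ln(33.5/30)/(2π×14.7×1) = 0.001195 K/W
R_mineral wool = ln(59.5/33.5)/(2π×0.0375×1) = 2.438 K/W
R_outer film = 1/(h_o·2πr_oL) = 1/(7×2π×0.0595×1) = 0.3821 K/W
R_total = 2.829 K/W
Q = ΔT/R_total = 23/2.829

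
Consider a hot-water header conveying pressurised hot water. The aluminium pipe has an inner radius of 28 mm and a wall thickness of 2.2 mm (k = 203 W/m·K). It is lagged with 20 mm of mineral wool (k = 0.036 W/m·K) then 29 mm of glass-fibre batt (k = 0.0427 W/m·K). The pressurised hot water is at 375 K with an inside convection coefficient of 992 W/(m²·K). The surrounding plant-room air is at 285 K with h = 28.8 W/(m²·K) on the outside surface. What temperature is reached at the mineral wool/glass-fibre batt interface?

T ≈ 325 K

Per-layer cylindrical resistances, series-summed:
R_inner film = 1/(h_i·2πr₁L) = 1/(992×2π×0.028×1) = 0.00573 K/W
R_aluminium pipe wall = ln(30.2/28)/(2π×203×1) = 5.93×10^-5 K/W
R_mineral wool = ln(50.2/30.2)/(2π×0.036×1) = 2.247 K/W
R_glass-fibre batt = ln(79.2/50.2)/(2π×0.0427×1) = 1.699 K/W
R_outer film = 1/(h_o·2πr_oL) = 1/(28.8×2π×0.0792×1) = 0.06978 K/W
R_total = 4.022 K/W
Q = ΔT/R_total = 90/4.022
Q = 22.4 W/m
T_interface = T_inner − Q·ΣR(inner→interface) = 375 − 22.4×2.252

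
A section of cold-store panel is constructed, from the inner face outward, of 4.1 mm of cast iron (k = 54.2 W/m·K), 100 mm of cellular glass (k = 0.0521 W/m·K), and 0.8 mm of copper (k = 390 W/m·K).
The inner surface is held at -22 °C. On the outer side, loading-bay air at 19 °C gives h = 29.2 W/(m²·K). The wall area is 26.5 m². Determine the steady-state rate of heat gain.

Treating each layer as a thermal resistance in series:
R_cast iron = L/(kA) = 0.0041/(54.2×26.5) = 2.855×10^-6 K/W
R_cellular glass = L/(kA) = 0.1/(0.0521×26.5) = 0.07243 K/W
R_copper = L/(kA) = 0.0008/(390×26.5) = 7.741×10^-8 K/W
R_outer film = 1/(h_o·A) = 1/(29.2×26.5) = 0.001292 K/W
R_total = 0.07372 K/W
Q = ΔT / R_total = 41 / 0.07372

Q ≈ 556 W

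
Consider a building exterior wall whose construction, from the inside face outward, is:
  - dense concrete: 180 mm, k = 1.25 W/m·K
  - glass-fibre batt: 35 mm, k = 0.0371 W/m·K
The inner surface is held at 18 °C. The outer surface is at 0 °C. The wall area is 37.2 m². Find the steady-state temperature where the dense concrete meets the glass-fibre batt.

Using the resistance-network approach (series):
R_dense concrete = L/(kA) = 0.18/(1.25×37.2) = 0.003871 K/W
R_glass-fibre batt = L/(kA) = 0.035/(0.0371×37.2) = 0.02536 K/W
R_total = 0.02923 K/W;  Q = ΔT/R_total = 18/0.02923 = 615.8 W
T_interface = T_inner − Q·ΣR(inner→interface) = 18 − 616×0.003871

T ≈ 15.6 °C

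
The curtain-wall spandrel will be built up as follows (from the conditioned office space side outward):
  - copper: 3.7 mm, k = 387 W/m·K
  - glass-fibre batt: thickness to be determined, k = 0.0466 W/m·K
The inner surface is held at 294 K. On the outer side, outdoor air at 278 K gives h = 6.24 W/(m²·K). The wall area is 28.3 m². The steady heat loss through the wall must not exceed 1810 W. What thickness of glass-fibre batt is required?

Using the resistance-network approach (series):
R_copper = L/(kA) = 0.0037/(387×28.3) = 3.378×10^-7 K/W
R_outer film = 1/(h_o·A) = 1/(6.24×28.3) = 0.005663 K/W
Sum of the known resistances R_other = 0.005663 K/W
Required total resistance R_tot = ΔT/Q_allow = 16/1810 = 0.00884 K/W
R_glass-fibre batt = R_tot − R_other = 0.003177 K/W
L = R·k·A = 0.003177×0.0466×28.3

L ≈ 4.19 mm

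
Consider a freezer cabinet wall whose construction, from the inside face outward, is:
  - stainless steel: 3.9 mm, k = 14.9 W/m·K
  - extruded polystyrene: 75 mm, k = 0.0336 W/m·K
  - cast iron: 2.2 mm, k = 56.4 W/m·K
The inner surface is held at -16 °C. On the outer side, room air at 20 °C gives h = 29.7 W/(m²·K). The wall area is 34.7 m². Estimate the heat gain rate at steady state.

Q ≈ 551 W

Series thermal resistances:
R_stainless steel = L/(kA) = 0.0039/(14.9×34.7) = 7.543×10^-6 K/W
R_extruded polystyrene = L/(kA) = 0.075/(0.0336×34.7) = 0.06433 K/W
R_cast iron = L/(kA) = 0.0022/(56.4×34.7) = 1.124×10^-6 K/W
R_outer film = 1/(h_o·A) = 1/(29.7×34.7) = 9.703×10^-4 K/W
R_total = 0.06531 K/W
Q = ΔT / R_total = 36 / 0.06531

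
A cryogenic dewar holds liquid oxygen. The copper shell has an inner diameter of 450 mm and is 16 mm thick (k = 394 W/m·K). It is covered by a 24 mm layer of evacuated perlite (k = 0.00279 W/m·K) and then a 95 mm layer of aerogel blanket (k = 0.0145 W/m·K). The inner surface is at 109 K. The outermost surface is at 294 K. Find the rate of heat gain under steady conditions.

For a spherical shell R = (1/r₁ − 1/r₂)/(4πk); film R = 1/(h·4πr²). In series:
R_copper shell = (1/0.225 − 1/0.241)/(4π×394) = 5.96×10^-5 K/W
R_evacuated perlite = (1/0.241 − 1/0.265)/(4π×0.00279) = 10.72 K/W
R_aerogel blanket = (1/0.265 − 1/0.36)/(4π×0.0145) = 5.465 K/W
R_total = 16.18 K/W
Q = ΔT/R_total = 185/16.18

Q ≈ 11.4 W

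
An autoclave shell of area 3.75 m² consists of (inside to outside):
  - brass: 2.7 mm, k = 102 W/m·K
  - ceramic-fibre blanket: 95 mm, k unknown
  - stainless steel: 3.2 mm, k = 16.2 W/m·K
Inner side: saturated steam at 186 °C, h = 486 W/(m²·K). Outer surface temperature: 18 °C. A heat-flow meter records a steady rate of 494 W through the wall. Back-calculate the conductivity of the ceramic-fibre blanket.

k ≈ 0.0746 W/(m·K)

Model the wall as resistances in series:
R_inner film = 1/(h_i·A) = 1/(486×3.75) = 5.487×10^-4 K/W
R_brass = L/(kA) = 0.0027/(102×3.75) = 7.059×10^-6 K/W
R_stainless steel = L/(kA) = 0.0032/(16.2×3.75) = 5.267×10^-5 K/W
Sum of known resistances R_other = 6.084×10^-4 K/W
Total R = ΔT/Q = 168/494 = 0.3401 K/W
R_ceramic-fibre blanket = R_total − R_other = 0.3395 K/W
k = L/(R·A) = 0.095/(0.3395×3.75)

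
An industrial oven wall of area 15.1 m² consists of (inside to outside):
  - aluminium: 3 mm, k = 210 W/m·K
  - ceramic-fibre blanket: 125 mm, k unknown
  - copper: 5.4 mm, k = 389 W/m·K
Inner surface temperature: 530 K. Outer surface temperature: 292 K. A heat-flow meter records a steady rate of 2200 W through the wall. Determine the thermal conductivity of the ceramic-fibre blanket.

Thermal resistances in series:
R_aluminium = L/(kA) = 0.003/(210×15.1) = 9.461×10^-7 K/W
R_copper = L/(kA) = 0.0054/(389×15.1) = 9.193×10^-7 K/W
Sum of known resistances R_other = 1.865×10^-6 K/W
Total R = ΔT/Q = 238/2200 = 0.1082 K/W
R_ceramic-fibre blanket = R_total − R_other = 0.1082 K/W
k = L/(R·A) = 0.125/(0.1082×15.1)

k ≈ 0.0765 W/(m·K)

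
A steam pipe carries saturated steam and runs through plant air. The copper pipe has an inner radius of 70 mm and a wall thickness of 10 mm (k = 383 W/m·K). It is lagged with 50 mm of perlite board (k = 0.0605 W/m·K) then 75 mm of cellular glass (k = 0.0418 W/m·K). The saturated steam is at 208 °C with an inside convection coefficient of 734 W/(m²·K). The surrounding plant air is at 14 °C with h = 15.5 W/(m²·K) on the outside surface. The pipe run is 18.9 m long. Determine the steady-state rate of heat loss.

Treating each annulus and film as a series resistance:
R_inner film = 1/(h_i·2πr₁L) = 1/(734×2π×0.07×18.9) = 1.639×10^-4 K/W
R_copper pipe wall = ln(80/70)/(2π×383×18.9) = 2.936×10^-6 K/W
R_perlite board = ln(130/80)/(2π×0.0605×18.9) = 0.06758 K/W
R_cellular glass = ln(205/130)/(2π×0.0418×18.9) = 0.09176 K/W
R_outer film = 1/(h_o·2πr_oL) = 1/(15.5×2π×0.205×18.9) = 0.00265 K/W
R_total = 0.1622 K/W
Q = ΔT/R_total = 194/0.1622

Q ≈ 1200 W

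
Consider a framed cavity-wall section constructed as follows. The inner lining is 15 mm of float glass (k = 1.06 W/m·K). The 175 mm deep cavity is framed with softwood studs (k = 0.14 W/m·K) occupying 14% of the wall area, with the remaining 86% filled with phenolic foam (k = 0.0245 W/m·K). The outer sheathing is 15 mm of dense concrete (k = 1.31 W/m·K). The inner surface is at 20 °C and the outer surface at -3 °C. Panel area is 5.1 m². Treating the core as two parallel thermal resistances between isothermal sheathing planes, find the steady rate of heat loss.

Q ≈ 27.1 W

Sheathing layers in series; stud and cavity paths in parallel between them.
R_inner = 0.015/(1.06×5.1) = 0.002775 K/W
R_stud  = 0.175/(0.14×0.14×5.1) = 1.751 K/W
R_cav   = 0.175/(0.0245×0.86×5.1) = 1.629 K/W
1/R_core = 1/R_stud + 1/R_cav → R_core = 0.8437 K/W
R_outer = 0.015/(1.31×5.1) = 0.002245 K/W
R_total = 0.8487 K/W
Q = ΔT/R_total = 23/0.8487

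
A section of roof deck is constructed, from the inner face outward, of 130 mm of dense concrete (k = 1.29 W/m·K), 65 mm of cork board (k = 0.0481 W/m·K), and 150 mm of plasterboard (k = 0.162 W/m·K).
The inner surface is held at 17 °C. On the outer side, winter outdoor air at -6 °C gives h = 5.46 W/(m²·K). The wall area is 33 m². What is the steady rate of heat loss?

Q ≈ 296 W

Thermal resistances in series:
R_dense concrete = L/(kA) = 0.13/(1.29×33) = 0.003054 K/W
R_cork board = L/(kA) = 0.065/(0.0481×33) = 0.04095 K/W
R_plasterboard = L/(kA) = 0.15/(0.162×33) = 0.02806 K/W
R_outer film = 1/(h_o·A) = 1/(5.46×33) = 0.00555 K/W
R_total = 0.07761 K/W
Q = ΔT / R_total = 23 / 0.07761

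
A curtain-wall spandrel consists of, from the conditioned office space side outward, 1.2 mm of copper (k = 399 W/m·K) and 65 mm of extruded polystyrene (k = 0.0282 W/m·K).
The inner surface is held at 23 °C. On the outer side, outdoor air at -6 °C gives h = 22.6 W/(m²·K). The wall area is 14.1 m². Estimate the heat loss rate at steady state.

Using the resistance-network approach (series):
R_copper = L/(kA) = 0.0012/(399×14.1) = 2.133×10^-7 K/W
R_extruded polystyrene = L/(kA) = 0.065/(0.0282×14.1) = 0.1635 K/W
R_outer film = 1/(h_o·A) = 1/(22.6×14.1) = 0.003138 K/W
R_total = 0.1666 K/W
Q = ΔT / R_total = 29 / 0.1666

Q ≈ 174 W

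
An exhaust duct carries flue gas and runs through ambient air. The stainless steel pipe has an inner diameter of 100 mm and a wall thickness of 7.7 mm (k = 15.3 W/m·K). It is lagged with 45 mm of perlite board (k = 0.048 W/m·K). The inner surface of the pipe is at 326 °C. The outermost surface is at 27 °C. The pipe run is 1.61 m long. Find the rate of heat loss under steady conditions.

Q ≈ 252 W

Radial resistances (cylindrical: R_cond = ln(r_o/r_i)/(2πkL), R_conv = 1/(h·2πrL)):
R_stainless steel pipe wall = ln(57.7/50)/(2π×15.3×1.61) = 9.254×10^-4 K/W
R_perlite board = ln(102.7/57.7)/(2π×0.048×1.61) = 1.187 K/W
R_total = 1.188 K/W
Q = ΔT/R_total = 299/1.188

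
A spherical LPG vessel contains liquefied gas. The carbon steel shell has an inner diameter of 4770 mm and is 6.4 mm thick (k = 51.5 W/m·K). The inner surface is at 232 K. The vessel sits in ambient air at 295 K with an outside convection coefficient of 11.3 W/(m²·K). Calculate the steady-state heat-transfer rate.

Spherical conduction: R = (1/r_in − 1/r_out)/(4πk) per layer; series-sum.
R_carbon steel shell = (1/2.385 − 1/2.3914)/(4π×51.5) = 1.734×10^-6 K/W
R_outer film = 1/(h·4πr_o²) = 1/(11.3×4π×2.3914²) = 0.001231 K/W
R_total = 0.001233 K/W
Q = ΔT/R_total = 63/0.001233

Q ≈ 51100 W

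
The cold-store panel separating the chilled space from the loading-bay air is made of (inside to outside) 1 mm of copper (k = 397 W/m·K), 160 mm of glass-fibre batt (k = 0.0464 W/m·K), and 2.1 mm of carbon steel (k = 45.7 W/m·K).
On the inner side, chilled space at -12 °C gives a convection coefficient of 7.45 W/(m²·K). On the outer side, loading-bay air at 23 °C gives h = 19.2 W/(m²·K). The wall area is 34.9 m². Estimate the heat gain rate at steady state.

Thermal resistances in series:
R_inner film = 1/(h_i·A) = 1/(7.45×34.9) = 0.003846 K/W
R_copper = L/(kA) = 0.001/(397×34.9) = 7.217×10^-8 K/W
R_glass-fibre batt = L/(kA) = 0.16/(0.0464×34.9) = 0.0988 K/W
R_carbon steel = L/(kA) = 0.0021/(45.7×34.9) = 1.317×10^-6 K/W
R_outer film = 1/(h_o·A) = 1/(19.2×34.9) = 0.001492 K/W
R_total = 0.1041 K/W
Q = ΔT / R_total = 35 / 0.1041

Q ≈ 336 W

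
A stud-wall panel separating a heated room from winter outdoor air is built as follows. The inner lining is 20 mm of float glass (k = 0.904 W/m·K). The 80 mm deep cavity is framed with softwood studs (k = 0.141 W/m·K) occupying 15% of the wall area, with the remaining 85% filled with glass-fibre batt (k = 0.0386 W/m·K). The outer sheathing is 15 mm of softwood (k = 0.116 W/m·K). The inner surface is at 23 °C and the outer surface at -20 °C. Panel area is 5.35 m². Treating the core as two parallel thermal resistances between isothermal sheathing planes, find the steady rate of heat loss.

Sheathing layers in series; stud and cavity paths in parallel between them.
R_inner = 0.02/(0.904×5.35) = 0.004135 K/W
R_stud  = 0.08/(0.141×0.15×5.35) = 0.707 K/W
R_cav   = 0.08/(0.0386×0.85×5.35) = 0.4558 K/W
1/R_core = 1/R_stud + 1/R_cav → R_core = 0.2771 K/W
R_outer = 0.015/(0.116×5.35) = 0.02417 K/W
R_total = 0.3054 K/W
Q = ΔT/R_total = 43/0.3054

Q ≈ 141 W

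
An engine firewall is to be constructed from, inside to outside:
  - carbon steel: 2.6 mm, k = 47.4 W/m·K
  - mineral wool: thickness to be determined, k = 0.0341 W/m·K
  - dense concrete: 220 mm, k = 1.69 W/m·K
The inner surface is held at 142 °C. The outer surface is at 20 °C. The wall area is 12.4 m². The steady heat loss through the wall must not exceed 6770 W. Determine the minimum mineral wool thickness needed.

L ≈ 3.18 mm

Thermal resistances in series:
R_carbon steel = L/(kA) = 0.0026/(47.4×12.4) = 4.424×10^-6 K/W
R_dense concrete = L/(kA) = 0.22/(1.69×12.4) = 0.0105 K/W
Sum of the known resistances R_other = 0.0105 K/W
Required total resistance R_tot = ΔT/Q_allow = 122/6770 = 0.01802 K/W
R_mineral wool = R_tot − R_other = 0.007518 K/W
L = R·k·A = 0.007518×0.0341×12.4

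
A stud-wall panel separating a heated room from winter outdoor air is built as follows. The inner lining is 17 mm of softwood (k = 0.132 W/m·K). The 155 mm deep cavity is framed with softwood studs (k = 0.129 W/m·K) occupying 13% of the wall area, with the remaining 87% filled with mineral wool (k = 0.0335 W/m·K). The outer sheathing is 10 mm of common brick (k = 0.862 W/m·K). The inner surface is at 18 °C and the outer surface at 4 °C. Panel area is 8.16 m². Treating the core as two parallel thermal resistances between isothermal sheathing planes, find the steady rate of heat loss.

Q ≈ 32.5 W

Sheathing layers in series; stud and cavity paths in parallel between them.
R_inner = 0.017/(0.132×8.16) = 0.01578 K/W
R_stud  = 0.155/(0.129×0.13×8.16) = 1.133 K/W
R_cav   = 0.155/(0.0335×0.87×8.16) = 0.6517 K/W
1/R_core = 1/R_stud + 1/R_cav → R_core = 0.4137 K/W
R_outer = 0.01/(0.862×8.16) = 0.001422 K/W
R_total = 0.4309 K/W
Q = ΔT/R_total = 14/0.4309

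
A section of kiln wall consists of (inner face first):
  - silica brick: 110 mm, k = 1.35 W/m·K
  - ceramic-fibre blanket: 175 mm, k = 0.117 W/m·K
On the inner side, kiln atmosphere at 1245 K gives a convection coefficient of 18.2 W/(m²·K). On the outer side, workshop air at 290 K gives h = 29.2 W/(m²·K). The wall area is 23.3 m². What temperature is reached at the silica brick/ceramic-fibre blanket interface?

Treating each layer as a thermal resistance in series:
R_inner film = 1/(h_i·A) = 1/(18.2×23.3) = 0.002358 K/W
R_silica brick = L/(kA) = 0.11/(1.35×23.3) = 0.003497 K/W
R_ceramic-fibre blanket = L/(kA) = 0.175/(0.117×23.3) = 0.06419 K/W
R_outer film = 1/(h_o·A) = 1/(29.2×23.3) = 0.00147 K/W
R_total = 0.07152 K/W;  Q = ΔT/R_total = 955/0.07152 = 13350 W
T_interface = T_inner − Q·ΣR(inner→interface) = 1245 − 13400×0.005855

T ≈ 1170 K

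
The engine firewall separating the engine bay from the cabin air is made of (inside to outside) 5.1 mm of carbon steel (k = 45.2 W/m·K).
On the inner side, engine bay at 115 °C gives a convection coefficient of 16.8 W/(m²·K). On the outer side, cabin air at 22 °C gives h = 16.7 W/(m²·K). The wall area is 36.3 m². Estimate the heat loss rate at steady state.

Q ≈ 28200 W

Series thermal resistances:
R_inner film = 1/(h_i·A) = 1/(16.8×36.3) = 0.00164 K/W
R_carbon steel = L/(kA) = 0.0051/(45.2×36.3) = 3.108×10^-6 K/W
R_outer film = 1/(h_o·A) = 1/(16.7×36.3) = 0.00165 K/W
R_total = 0.003292 K/W
Q = ΔT / R_total = 93 / 0.003292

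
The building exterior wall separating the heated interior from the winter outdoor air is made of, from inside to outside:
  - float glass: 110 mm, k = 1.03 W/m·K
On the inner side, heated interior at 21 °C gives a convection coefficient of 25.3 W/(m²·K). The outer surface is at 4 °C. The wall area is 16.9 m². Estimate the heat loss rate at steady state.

Q ≈ 1960 W

Model the wall as resistances in series:
R_inner film = 1/(h_i·A) = 1/(25.3×16.9) = 0.002339 K/W
R_float glass = L/(kA) = 0.11/(1.03×16.9) = 0.006319 K/W
R_total = 0.008658 K/W
Q = ΔT / R_total = 17 / 0.008658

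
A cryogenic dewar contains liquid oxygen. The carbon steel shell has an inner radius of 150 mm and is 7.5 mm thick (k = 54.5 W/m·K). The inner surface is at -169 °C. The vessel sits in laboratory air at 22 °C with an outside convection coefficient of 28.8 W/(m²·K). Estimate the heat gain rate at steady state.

Q ≈ 1710 W

Radial (spherical) resistances in series:
R_carbon steel shell = (1/0.15 − 1/0.1575)/(4π×54.5) = 4.635×10^-4 K/W
R_outer film = 1/(h·4πr_o²) = 1/(28.8×4π×0.1575²) = 0.1114 K/W
R_total = 0.1119 K/W
Q = ΔT/R_total = 191/0.1119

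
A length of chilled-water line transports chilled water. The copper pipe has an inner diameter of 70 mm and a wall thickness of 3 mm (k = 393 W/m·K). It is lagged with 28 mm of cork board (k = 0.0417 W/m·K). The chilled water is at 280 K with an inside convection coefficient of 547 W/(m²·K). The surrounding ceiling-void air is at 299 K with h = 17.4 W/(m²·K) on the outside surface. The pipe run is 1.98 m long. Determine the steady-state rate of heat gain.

Q ≈ 16.7 W

Cylindrical conduction, so R = ln(r₂/r₁)/(2πkL) per layer, in series:
R_inner film = 1/(h_i·2πr₁L) = 1/(547×2π×0.035×1.98) = 0.004199 K/W
R_copper pipe wall = ln(38/35)/(2π×393×1.98) = 1.682×10^-5 K/W
R_cork board = ln(66/38)/(2π×0.0417×1.98) = 1.064 K/W
R_outer film = 1/(h_o·2πr_oL) = 1/(17.4×2π×0.066×1.98) = 0.06999 K/W
R_total = 1.138 K/W
Q = ΔT/R_total = 19/1.138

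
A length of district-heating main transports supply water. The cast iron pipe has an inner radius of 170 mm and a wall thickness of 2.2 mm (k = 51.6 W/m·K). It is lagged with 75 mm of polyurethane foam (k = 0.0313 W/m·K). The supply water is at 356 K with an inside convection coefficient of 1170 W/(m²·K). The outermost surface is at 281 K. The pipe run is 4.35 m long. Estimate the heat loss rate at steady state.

For a radial system each layer contributes R = ln(r_out/r_in)/(2πkL); films add R = 1/(hA).
R_inner film = 1/(h_i·2πr₁L) = 1/(1170×2π×0.17×4.35) = 1.839×10^-4 K/W
R_cast iron pipe wall = ln(172.2/170)/(2π×51.6×4.35) = 9.117×10^-6 K/W
R_polyurethane foam = ln(247.2/172.2)/(2π×0.0313×4.35) = 0.4226 K/W
R_total = 0.4228 K/W
Q = ΔT/R_total = 75/0.4228

Q ≈ 177 W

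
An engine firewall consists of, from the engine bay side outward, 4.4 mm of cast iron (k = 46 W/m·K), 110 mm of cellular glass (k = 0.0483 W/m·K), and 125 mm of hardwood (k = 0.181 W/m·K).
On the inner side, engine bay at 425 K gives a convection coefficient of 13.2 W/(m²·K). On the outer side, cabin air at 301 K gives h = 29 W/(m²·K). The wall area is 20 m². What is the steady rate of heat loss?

Using the resistance-network approach (series):
R_inner film = 1/(h_i·A) = 1/(13.2×20) = 0.003788 K/W
R_cast iron = L/(kA) = 0.0044/(46×20) = 4.783×10^-6 K/W
R_cellular glass = L/(kA) = 0.11/(0.0483×20) = 0.1139 K/W
R_hardwood = L/(kA) = 0.125/(0.181×20) = 0.03453 K/W
R_outer film = 1/(h_o·A) = 1/(29×20) = 0.001724 K/W
R_total = 0.1539 K/W
Q = ΔT / R_total = 124 / 0.1539

Q ≈ 806 W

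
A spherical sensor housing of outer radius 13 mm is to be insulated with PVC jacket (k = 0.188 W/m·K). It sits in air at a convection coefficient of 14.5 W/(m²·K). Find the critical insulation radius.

For a sphere r_cr = 2k/h = 2×0.188/14.5
r_cr = 25.9 mm; since the bare radius (13 mm) is below r_cr, adding a thin layer of insulation will *increase* heat loss.

r_cr ≈ 25.9 mm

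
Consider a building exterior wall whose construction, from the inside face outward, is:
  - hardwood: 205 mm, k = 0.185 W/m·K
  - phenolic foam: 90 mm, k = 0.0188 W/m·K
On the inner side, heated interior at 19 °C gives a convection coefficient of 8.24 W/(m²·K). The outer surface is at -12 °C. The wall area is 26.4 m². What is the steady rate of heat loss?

Q ≈ 136 W

Treating each layer as a thermal resistance in series:
R_inner film = 1/(h_i·A) = 1/(8.24×26.4) = 0.004597 K/W
R_hardwood = L/(kA) = 0.205/(0.185×26.4) = 0.04197 K/W
R_phenolic foam = L/(kA) = 0.09/(0.0188×26.4) = 0.1813 K/W
R_total = 0.2279 K/W
Q = ΔT / R_total = 31 / 0.2279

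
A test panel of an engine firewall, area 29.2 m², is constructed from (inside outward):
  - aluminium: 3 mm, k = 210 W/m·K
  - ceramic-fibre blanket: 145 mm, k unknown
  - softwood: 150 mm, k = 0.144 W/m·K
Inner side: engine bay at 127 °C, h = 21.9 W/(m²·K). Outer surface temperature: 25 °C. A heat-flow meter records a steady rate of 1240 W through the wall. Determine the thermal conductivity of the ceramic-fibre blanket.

k ≈ 0.11 W/(m·K)

Thermal resistances in series:
R_inner film = 1/(h_i·A) = 1/(21.9×29.2) = 0.001564 K/W
R_aluminium = L/(kA) = 0.003/(210×29.2) = 4.892×10^-7 K/W
R_softwood = L/(kA) = 0.15/(0.144×29.2) = 0.03567 K/W
Sum of known resistances R_other = 0.03724 K/W
Total R = ΔT/Q = 102/1240 = 0.08226 K/W
R_ceramic-fibre blanket = R_total − R_other = 0.04502 K/W
k = L/(R·A) = 0.145/(0.04502×29.2)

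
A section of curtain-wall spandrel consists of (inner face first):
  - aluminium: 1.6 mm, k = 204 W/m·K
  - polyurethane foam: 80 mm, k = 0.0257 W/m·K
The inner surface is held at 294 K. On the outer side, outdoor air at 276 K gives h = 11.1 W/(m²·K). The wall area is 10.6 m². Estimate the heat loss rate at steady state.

Q ≈ 59.6 W

Series thermal resistances:
R_aluminium = L/(kA) = 0.0016/(204×10.6) = 7.399×10^-7 K/W
R_polyurethane foam = L/(kA) = 0.08/(0.0257×10.6) = 0.2937 K/W
R_outer film = 1/(h_o·A) = 1/(11.1×10.6) = 0.008499 K/W
R_total = 0.3022 K/W
Q = ΔT / R_total = 18 / 0.3022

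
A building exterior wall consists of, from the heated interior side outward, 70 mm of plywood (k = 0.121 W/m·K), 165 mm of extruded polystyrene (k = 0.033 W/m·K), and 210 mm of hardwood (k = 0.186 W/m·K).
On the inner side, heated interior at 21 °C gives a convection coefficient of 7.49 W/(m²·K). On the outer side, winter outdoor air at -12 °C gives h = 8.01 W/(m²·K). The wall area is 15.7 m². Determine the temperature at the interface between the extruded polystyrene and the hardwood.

T ≈ -6.06 °C

Model the wall as resistances in series:
R_inner film = 1/(h_i·A) = 1/(7.49×15.7) = 0.008504 K/W
R_plywood = L/(kA) = 0.07/(0.121×15.7) = 0.03685 K/W
R_extruded polystyrene = L/(kA) = 0.165/(0.033×15.7) = 0.3185 K/W
R_hardwood = L/(kA) = 0.21/(0.186×15.7) = 0.07191 K/W
R_outer film = 1/(h_o·A) = 1/(8.01×15.7) = 0.007952 K/W
R_total = 0.4437 K/W;  Q = ΔT/R_total = 33/0.4437 = 74.38 W
T_interface = T_inner − Q·ΣR(inner→interface) = 21 − 74.4×0.3638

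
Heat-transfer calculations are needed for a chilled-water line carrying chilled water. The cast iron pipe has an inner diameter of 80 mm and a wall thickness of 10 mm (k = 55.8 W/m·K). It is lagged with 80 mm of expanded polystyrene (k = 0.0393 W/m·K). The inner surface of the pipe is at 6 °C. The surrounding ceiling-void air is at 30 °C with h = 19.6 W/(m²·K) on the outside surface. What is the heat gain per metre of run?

q′ ≈ 6.1 W/m

Cylindrical conduction, so R = ln(r₂/r₁)/(2πkL) per layer, in series:
R_cast iron pipe wall = ln(50/40)/(2π×55.8×1) = 6.365×10^-4 K/W
R_expanded polystyrene = ln(130/50)/(2π×0.0393×1) = 3.87 K/W
R_outer film = 1/(h_o·2πr_oL) = 1/(19.6×2π×0.13×1) = 0.06246 K/W
R_total = 3.933 K/W
Q = ΔT/R_total = 24/3.933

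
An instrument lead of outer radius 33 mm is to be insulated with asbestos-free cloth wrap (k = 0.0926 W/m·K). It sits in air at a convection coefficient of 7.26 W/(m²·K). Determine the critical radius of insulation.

For a cylinder r_cr = k/h = 0.0926/7.26
r_cr = 12.8 mm; since the bare radius (33 mm) is above r_cr, any added insulation will reduce heat loss.

r_cr ≈ 12.8 mm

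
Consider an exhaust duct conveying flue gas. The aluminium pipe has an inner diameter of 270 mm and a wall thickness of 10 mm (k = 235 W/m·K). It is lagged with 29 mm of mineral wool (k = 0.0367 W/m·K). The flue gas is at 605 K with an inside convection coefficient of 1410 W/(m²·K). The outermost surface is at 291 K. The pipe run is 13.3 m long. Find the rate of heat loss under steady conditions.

Q ≈ 5280 W

Treating each annulus and film as a series resistance:
R_inner film = 1/(h_i·2πr₁L) = 1/(1410×2π×0.135×13.3) = 6.287×10^-5 K/W
R_aluminium pipe wall = ln(145/135)/(2π×235×13.3) = 3.639×10^-6 K/W
R_mineral wool = ln(174/145)/(2π×0.0367×13.3) = 0.05945 K/W
R_total = 0.05951 K/W
Q = ΔT/R_total = 314/0.05951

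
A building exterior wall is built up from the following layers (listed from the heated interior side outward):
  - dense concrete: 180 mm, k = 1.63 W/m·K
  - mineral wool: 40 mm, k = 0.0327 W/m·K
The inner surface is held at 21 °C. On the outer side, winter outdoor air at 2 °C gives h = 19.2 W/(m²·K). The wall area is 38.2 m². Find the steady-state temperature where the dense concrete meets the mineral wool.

Thermal resistances in series:
R_dense concrete = L/(kA) = 0.18/(1.63×38.2) = 0.002891 K/W
R_mineral wool = L/(kA) = 0.04/(0.0327×38.2) = 0.03202 K/W
R_outer film = 1/(h_o·A) = 1/(19.2×38.2) = 0.001363 K/W
R_total = 0.03628 K/W;  Q = ΔT/R_total = 19/0.03628 = 523.8 W
T_interface = T_inner − Q·ΣR(inner→interface) = 21 − 524×0.002891

T ≈ 19.5 °C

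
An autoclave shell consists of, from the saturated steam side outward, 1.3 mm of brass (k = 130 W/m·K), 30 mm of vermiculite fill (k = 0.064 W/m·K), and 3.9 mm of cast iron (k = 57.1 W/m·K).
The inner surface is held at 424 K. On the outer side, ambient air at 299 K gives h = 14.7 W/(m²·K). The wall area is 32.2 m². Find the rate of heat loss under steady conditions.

Thermal resistances in series:
R_brass = L/(kA) = 0.0013/(130×32.2) = 3.106×10^-7 K/W
R_vermiculite fill = L/(kA) = 0.03/(0.064×32.2) = 0.01456 K/W
R_cast iron = L/(kA) = 0.0039/(57.1×32.2) = 2.121×10^-6 K/W
R_outer film = 1/(h_o·A) = 1/(14.7×32.2) = 0.002113 K/W
R_total = 0.01667 K/W
Q = ΔT / R_total = 125 / 0.01667

Q ≈ 7500 W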